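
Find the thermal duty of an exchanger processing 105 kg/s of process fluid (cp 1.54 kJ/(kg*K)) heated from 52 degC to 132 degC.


Q = m_dot * cp * delta_T
delta_T = 132 - 52 = 80 K
Q = 105 * 1.54 * 80
= 161.7 * 80
= 12936 kW

12936 kW


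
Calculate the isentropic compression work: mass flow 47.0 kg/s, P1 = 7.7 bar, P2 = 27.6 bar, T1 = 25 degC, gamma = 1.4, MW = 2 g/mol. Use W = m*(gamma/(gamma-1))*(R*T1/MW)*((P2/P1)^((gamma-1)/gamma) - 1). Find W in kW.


Isentropic work: W = m*(gamma/(gamma-1))*(R*T1/MW)*((P2/P1)^((gamma-1)/gamma) - 1)
T1 = 25 + 273.15 = 298.15 K
Pressure ratio = 27.6 / 7.7 = 3.58442
Exponent = (1.4 - 1)/1.4 = 0.285714
(P2/P1)^exp - 1 = 3.58442^0.285714 - 1 = 0.440142
W = 47.0 * 1.4 / 0.4 * 8.314 * 298.15 / 2 * 0.440142 = 89740

89740 kW


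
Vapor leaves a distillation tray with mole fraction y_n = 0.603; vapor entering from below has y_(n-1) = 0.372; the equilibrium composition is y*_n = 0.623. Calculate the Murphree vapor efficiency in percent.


Murphree vapor efficiency: EMV = (y_n - y_(n-1)) / (y*_n - y_(n-1)) * 100
EMV = (0.603 - 0.372) / (0.623 - 0.372) * 100 = 0.231 / 0.251 * 100 = 92.03

92.03 %


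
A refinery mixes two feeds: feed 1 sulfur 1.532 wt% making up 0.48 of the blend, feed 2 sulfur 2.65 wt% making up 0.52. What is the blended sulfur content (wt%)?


Linear sulfur blending: S_blend = x1*S1 + x2*S2
Contribution 1: 0.48 * 1.532 = 0.73536 wt%
Contribution 2: 0.52 * 2.65 = 1.378 wt%
S_blend = 0.73536 + 1.378 = 2.11336

2.11336 wt%


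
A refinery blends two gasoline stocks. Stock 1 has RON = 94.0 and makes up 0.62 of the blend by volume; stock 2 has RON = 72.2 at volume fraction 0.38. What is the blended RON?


Linear blending: RON_blend = sum(vi * RONi)
Contribution 1: 0.62 * 94.0 = 58.28
Contribution 2: 0.38 * 72.2 = 27.436
RON_blend = 58.28 + 27.436 = 85.716

85.716


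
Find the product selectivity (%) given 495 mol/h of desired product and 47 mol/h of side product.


Selectivity = desired / (desired + undesired) * 100
Total products = 495 + 47 = 542 mol/h
S = 495 / 542 * 100
= 0.9133 * 100
= 91.33 %

91.33 %


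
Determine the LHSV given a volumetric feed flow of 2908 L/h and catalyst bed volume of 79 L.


LHSV = volumetric feed rate / catalyst volume
= 2908 L/h / 79 L
= 36.81 h^-1

36.81 h^-1


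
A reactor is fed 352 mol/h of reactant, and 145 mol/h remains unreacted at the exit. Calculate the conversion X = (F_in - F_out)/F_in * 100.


X = (F_in - F_out) / F_in * 100
Moles reacted = 352 - 145 = 207
X = 207 / 352 * 100
= 0.5881 * 100
= 58.81 %

58.81 %


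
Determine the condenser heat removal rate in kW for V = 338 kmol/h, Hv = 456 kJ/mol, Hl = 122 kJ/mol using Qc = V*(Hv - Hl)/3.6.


Qc = 338 * (456 - 122) / 3.6 = 338 * 334 / 3.6 = 31360

31360 kW


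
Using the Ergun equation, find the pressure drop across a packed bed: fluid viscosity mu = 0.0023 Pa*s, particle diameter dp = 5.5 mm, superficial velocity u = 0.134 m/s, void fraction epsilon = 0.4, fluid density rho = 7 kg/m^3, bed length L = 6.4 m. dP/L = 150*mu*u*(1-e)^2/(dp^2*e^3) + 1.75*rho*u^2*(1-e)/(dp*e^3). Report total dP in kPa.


dp = 5.5 mm = 0.0055 m
Viscous term = 150*0.0023*0.134*(1-0.4)^2 / (0.0055^2*0.4^3) = 8596.49
Inertial term = 1.75*7*0.134^2*(1-0.4) / (0.0055*0.4^3) = 374.934
dP/L = 8596.49 + 374.934 = 8971.42 Pa/m
dP = 8971.42 * 6.4 / 1000 = 57.42 kPa

57.42 kPa


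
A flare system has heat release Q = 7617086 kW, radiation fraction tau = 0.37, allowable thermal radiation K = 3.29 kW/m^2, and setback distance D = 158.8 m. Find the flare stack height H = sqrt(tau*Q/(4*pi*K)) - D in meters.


tau*Q/(4*pi*K) = 0.37 * 7617086 / (4 * pi * 3.29) = 68168.7
sqrt(68168.7) = 261.091
H = 261.091 - 158.8 = 102.3

102.3 m


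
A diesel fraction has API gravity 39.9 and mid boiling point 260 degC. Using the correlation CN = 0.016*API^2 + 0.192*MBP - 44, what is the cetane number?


CN = 0.016 * 39.9^2 + 0.192 * 260 - 44
CN = 25.47216 + 49.92 - 44 = 31.39216

31.39216


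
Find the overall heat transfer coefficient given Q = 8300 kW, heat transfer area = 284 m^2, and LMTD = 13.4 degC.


From Q = U*A*LMTD, U = Q / (A * LMTD)
U = 8300 / (284 * 13.4) = 8300 / 3805.6 = 2.181

2.181 kW/(m^2*K)


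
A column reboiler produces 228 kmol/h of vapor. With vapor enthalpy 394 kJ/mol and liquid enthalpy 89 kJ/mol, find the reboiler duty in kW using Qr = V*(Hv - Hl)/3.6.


Qr = 228 * (394 - 89) / 3.6 = 228 * 305 / 3.6 = 19320

19320 kW


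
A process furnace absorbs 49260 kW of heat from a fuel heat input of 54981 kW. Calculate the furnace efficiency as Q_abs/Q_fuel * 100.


Furnace efficiency = Q_absorbed / Q_fuel * 100
= 49260 / 54981 * 100 = 89.59

89.59 %


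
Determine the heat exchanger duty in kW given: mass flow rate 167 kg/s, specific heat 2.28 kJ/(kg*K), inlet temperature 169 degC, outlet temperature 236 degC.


Q = m_dot * cp * delta_T
delta_T = 236 - 169 = 67 K
Q = 167 * 2.28 * 67
= 380.76 * 67
= 25510.92 kW

25510.92 kW


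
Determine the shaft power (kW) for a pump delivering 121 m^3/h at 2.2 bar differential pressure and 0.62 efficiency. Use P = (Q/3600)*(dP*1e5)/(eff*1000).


Q = 121 / 3600 = 0.0336111 m^3/s
P = 0.0336111 * (2.2 * 1e5) / 0.62 / 1000 = 11.93

11.93 kW


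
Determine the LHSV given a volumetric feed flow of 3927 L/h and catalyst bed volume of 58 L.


LHSV = volumetric feed rate / catalyst volume
= 3927 L/h / 58 L
= 67.71 h^-1

67.71 h^-1


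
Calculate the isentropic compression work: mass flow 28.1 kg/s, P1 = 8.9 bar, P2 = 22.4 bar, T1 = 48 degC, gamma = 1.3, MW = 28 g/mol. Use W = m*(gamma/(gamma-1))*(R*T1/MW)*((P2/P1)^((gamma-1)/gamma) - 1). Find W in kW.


Isentropic work: W = m*(gamma/(gamma-1))*(R*T1/MW)*((P2/P1)^((gamma-1)/gamma) - 1)
T1 = 48 + 273.15 = 321.15 K
Pressure ratio = 22.4 / 8.9 = 2.51685
Exponent = (1.3 - 1)/1.3 = 0.230769
(P2/P1)^exp - 1 = 2.51685^0.230769 - 1 = 0.237387
W = 28.1 * 1.3 / 0.3 * 8.314 * 321.15 / 28 * 0.237387 = 2756

2756 kW


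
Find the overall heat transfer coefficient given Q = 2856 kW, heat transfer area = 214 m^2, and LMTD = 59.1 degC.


From Q = U*A*LMTD, U = Q / (A * LMTD)
U = 2856 / (214 * 59.1) = 2856 / 12647.4 = 0.2258

0.2258 kW/(m^2*K)


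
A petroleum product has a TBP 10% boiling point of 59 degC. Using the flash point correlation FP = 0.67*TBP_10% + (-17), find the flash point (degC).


FP = 0.67 * 59 + (-17) = 22.53

22.53 degC


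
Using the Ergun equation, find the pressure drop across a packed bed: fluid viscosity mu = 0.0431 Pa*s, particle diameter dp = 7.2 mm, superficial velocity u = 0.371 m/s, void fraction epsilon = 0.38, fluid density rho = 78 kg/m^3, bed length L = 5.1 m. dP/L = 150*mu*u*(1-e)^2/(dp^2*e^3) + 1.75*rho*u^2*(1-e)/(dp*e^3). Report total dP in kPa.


dp = 7.2 mm = 0.0072 m
Viscous term = 150*0.0431*0.371*(1-0.38)^2 / (0.0072^2*0.38^3) = 324123
Inertial term = 1.75*78*0.371^2*(1-0.38) / (0.0072*0.38^3) = 29484.2
dP/L = 324123 + 29484.2 = 353607 Pa/m
dP = 353607 * 5.1 / 1000 = 1803 kPa

1803 kPa


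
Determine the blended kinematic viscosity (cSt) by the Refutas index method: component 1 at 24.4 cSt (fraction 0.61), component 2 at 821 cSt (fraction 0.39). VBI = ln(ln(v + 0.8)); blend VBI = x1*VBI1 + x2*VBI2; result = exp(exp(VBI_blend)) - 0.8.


Refutas method: VBN_i = 14.534*ln(ln(visc_i + 0.8)) + 10.975, blended linearly by mass fraction; since VBN is linear in VBI_i = ln(ln(visc_i + 0.8)) and the fractions sum to 1, blend VBI directly: visc = exp(exp(VBI_blend)) - 0.8
VBI_1 = ln(ln(24.4 + 0.8)) = 1.1715
VBI_2 = ln(ln(821 + 0.8)) = 1.90382
VBI_blend = 0.61 * 1.1715 + 0.39 * 1.90382 = 1.4571
visc_blend = exp(exp(1.4571)) - 0.8 = 72.42

72.42 cSt


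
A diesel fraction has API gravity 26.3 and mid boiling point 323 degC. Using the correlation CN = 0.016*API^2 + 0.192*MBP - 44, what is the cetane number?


CN = 0.016 * 26.3^2 + 0.192 * 323 - 44
CN = 11.06704 + 62.016 - 44 = 29.08304

29.08304


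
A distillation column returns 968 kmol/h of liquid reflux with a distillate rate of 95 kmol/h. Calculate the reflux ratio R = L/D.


Reflux ratio definition: R = L / D (liquid returned / distillate withdrawn)
L = 968 kmol/h, D = 95 kmol/h
R = 968 / 95 = 10.19

10.19


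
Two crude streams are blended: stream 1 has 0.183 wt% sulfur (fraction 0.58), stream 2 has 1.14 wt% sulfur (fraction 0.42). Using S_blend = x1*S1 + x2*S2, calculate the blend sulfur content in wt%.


Linear sulfur blending: S_blend = x1*S1 + x2*S2
Contribution 1: 0.58 * 0.183 = 0.10614 wt%
Contribution 2: 0.42 * 1.14 = 0.4788 wt%
S_blend = 0.10614 + 0.4788 = 0.58494

0.58494 wt%


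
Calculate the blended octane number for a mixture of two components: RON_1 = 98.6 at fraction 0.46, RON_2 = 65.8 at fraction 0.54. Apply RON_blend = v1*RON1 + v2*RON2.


Linear blending: RON_blend = sum(vi * RONi)
Contribution 1: 0.46 * 98.6 = 45.356
Contribution 2: 0.54 * 65.8 = 35.532
RON_blend = 45.356 + 35.532 = 80.888

80.888


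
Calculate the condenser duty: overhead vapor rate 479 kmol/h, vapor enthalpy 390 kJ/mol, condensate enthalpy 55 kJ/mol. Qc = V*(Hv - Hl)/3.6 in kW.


Qc = 479 * (390 - 55) / 3.6 = 479 * 335 / 3.6 = 44570

44570 kW


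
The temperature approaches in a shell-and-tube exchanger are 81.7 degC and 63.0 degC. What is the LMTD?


LMTD = (dT1 - dT2) / ln(dT1/dT2)
= (81.7 - 63.0) / ln(81.7 / 63.0) = 18.7 / 0.259919 = 71.95

71.95 degC


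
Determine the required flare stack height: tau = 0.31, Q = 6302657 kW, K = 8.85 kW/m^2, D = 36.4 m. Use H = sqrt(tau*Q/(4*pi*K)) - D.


tau*Q/(4*pi*K) = 0.31 * 6302657 / (4 * pi * 8.85) = 17568.4
sqrt(17568.4) = 132.546
H = 132.546 - 36.4 = 96.15

96.15 m


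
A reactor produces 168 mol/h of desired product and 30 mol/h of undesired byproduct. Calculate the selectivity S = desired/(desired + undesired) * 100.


Selectivity = desired / (desired + undesired) * 100
Total products = 168 + 30 = 198 mol/h
S = 168 / 198 * 100
= 0.8485 * 100
= 84.85 %

84.85 %


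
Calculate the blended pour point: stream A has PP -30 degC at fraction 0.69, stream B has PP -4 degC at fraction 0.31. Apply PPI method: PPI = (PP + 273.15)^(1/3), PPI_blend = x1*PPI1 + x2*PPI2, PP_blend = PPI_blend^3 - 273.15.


PPI_1 = (-30 + 273.15)^(1/3) = 6.241535
PPI_2 = (-4 + 273.15)^(1/3) = 6.456514
PPI_blend = 0.69 * 6.241535 + 0.31 * 6.456514 = 6.308178
PP_blend = 6.308178^3 - 273.15 = 251.022 - 273.15 = -22.13

-22.13 degC


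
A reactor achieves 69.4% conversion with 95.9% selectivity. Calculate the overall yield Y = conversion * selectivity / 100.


Overall yield = conversion (%) * selectivity (%) / 100
Conversion = 69.4%, Selectivity = 95.9%
Y = 69.4 * 95.9 / 100
= 66.5546 %

66.5546 %


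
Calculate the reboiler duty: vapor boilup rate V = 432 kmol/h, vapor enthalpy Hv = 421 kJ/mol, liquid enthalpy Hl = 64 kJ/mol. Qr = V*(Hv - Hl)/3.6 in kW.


Qr = 432 * (421 - 64) / 3.6 = 432 * 357 / 3.6 = 42840

42840 kW


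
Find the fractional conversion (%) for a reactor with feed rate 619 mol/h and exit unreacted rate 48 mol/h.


X = (F_in - F_out) / F_in * 100
Moles reacted = 619 - 48 = 571
X = 571 / 619 * 100
= 0.9225 * 100
= 92.25 %

92.25 %


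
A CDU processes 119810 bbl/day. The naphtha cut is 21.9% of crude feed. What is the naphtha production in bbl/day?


Crude throughput = 119810 bbl/day
Fraction yield = 21.9%
yield = throughput * fraction / 100
yield = 119810 * 21.9 / 100 = 26238.39

26238.39 bbl/day


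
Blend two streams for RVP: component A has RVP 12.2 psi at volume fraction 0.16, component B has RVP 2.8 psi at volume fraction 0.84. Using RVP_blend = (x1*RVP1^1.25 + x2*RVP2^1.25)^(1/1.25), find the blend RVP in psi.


Chevron index: RVP_blend = (sum xi*RVPi^1.25)^(1/1.25)
RVP^1.25 terms: 0.16 * 12.2^1.25 + 0.84 * 2.8^1.25 = 6.6906
RVP_blend = 6.6906^(1/1.25) = 4.575

4.575 psi


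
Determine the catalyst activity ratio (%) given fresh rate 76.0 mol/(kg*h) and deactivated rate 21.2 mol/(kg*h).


Activity (%) = (rate_used / rate_fresh) * 100
rate_used = 21.2, rate_fresh = 76.0
= (21.2 / 76.0) * 100
= 0.2789 * 100 = 27.89

27.89 %


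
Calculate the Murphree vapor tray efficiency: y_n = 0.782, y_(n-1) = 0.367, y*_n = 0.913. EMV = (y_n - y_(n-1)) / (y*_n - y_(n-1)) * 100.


Murphree vapor efficiency: EMV = (y_n - y_(n-1)) / (y*_n - y_(n-1)) * 100
EMV = (0.782 - 0.367) / (0.913 - 0.367) * 100 = 0.415 / 0.546 * 100 = 76.01

76.01 %


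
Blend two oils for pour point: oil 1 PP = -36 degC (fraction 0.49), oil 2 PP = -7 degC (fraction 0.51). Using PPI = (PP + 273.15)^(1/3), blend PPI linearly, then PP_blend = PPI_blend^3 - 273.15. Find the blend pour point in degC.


PPI_1 = (-36 + 273.15)^(1/3) = 6.189768
PPI_2 = (-7 + 273.15)^(1/3) = 6.432436
PPI_blend = 0.49 * 6.189768 + 0.51 * 6.432436 = 6.313529
PP_blend = 6.313529^3 - 273.15 = 251.6614 - 273.15 = -21.49

-21.49 degC


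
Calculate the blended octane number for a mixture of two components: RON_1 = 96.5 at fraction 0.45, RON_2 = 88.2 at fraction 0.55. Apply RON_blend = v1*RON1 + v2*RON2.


Linear blending: RON_blend = sum(vi * RONi)
Contribution 1: 0.45 * 96.5 = 43.425
Contribution 2: 0.55 * 88.2 = 48.51
RON_blend = 43.425 + 48.51 = 91.935

91.935


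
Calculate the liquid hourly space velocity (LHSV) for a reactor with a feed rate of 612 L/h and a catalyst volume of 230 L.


LHSV = volumetric feed rate / catalyst volume
= 612 L/h / 230 L
= 2.661 h^-1

2.661 h^-1


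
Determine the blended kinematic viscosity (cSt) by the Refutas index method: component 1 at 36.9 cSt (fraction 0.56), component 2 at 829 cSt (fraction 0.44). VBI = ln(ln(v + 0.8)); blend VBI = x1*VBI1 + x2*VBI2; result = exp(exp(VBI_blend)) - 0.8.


Refutas method: VBN_i = 14.534*ln(ln(visc_i + 0.8)) + 10.975, blended linearly by mass fraction; since VBN is linear in VBI_i = ln(ln(visc_i + 0.8)) and the fractions sum to 1, blend VBI directly: visc = exp(exp(VBI_blend)) - 0.8
VBI_1 = ln(ln(36.9 + 0.8)) = 1.28914
VBI_2 = ln(ln(829 + 0.8)) = 1.90526
VBI_blend = 0.56 * 1.28914 + 0.44 * 1.90526 = 1.56023
visc_blend = exp(exp(1.56023)) - 0.8 = 115.9

115.9 cSt


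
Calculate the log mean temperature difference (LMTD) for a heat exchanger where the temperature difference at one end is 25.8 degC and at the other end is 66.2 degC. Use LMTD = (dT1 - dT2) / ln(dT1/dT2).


LMTD = (dT1 - dT2) / ln(dT1/dT2)
= (25.8 - 66.2) / ln(25.8 / 66.2) = -40.4 / -0.942306 = 42.87

42.87 degC


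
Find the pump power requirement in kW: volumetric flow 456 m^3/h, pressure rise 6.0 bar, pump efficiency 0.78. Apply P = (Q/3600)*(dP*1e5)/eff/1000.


Q = 456 / 3600 = 0.126667 m^3/s
P = 0.126667 * (6.0 * 1e5) / 0.78 / 1000 = 97.44

97.44 kW


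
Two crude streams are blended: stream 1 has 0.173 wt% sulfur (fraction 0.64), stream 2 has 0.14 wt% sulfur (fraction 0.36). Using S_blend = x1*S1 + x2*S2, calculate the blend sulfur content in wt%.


Linear sulfur blending: S_blend = x1*S1 + x2*S2
Contribution 1: 0.64 * 0.173 = 0.11072 wt%
Contribution 2: 0.36 * 0.14 = 0.0504 wt%
S_blend = 0.11072 + 0.0504 = 0.16112

0.16112 wt%


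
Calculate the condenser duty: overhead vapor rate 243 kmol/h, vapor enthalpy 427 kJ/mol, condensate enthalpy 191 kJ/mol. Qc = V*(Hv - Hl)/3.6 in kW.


Qc = 243 * (427 - 191) / 3.6 = 243 * 236 / 3.6 = 15930

15930 kW


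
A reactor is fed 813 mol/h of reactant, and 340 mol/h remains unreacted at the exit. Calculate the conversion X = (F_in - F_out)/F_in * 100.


X = (F_in - F_out) / F_in * 100
Moles reacted = 813 - 340 = 473
X = 473 / 813 * 100
= 0.5818 * 100
= 58.18 %

58.18 %


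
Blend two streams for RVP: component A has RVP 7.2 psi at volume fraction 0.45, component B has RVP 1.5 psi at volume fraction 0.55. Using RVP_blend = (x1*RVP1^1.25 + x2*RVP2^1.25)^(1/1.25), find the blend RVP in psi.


Chevron index: RVP_blend = (sum xi*RVPi^1.25)^(1/1.25)
RVP^1.25 terms: 0.45 * 7.2^1.25 + 0.55 * 1.5^1.25 = 6.22037
RVP_blend = 6.22037^(1/1.25) = 4.316

4.316 psi


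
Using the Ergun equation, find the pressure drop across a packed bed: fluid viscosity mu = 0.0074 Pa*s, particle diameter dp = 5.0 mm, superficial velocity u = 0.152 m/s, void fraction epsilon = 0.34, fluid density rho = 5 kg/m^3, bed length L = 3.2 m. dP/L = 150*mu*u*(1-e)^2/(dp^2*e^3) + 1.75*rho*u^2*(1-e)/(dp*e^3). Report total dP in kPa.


dp = 5.0 mm = 0.005 m
Viscous term = 150*0.0074*0.152*(1-0.34)^2 / (0.005^2*0.34^3) = 74795.9
Inertial term = 1.75*5*0.152^2*(1-0.34) / (0.005*0.34^3) = 678.942
dP/L = 74795.9 + 678.942 = 75474.8 Pa/m
dP = 75474.8 * 3.2 / 1000 = 241.5 kPa

241.5 kPa


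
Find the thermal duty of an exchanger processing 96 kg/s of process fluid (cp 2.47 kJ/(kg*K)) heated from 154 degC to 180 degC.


Q = m_dot * cp * delta_T
delta_T = 180 - 154 = 26 K
Q = 96 * 2.47 * 26
= 237.12 * 26
= 6165.12 kW

6165.12 kW


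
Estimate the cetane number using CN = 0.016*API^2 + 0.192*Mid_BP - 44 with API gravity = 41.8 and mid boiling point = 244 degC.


CN = 0.016 * 41.8^2 + 0.192 * 244 - 44
CN = 27.95584 + 46.848 - 44 = 30.80384

30.80384


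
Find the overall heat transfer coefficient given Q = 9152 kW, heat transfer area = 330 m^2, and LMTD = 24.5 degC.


From Q = U*A*LMTD, U = Q / (A * LMTD)
U = 9152 / (330 * 24.5) = 9152 / 8085 = 1.132

1.132 kW/(m^2*K)


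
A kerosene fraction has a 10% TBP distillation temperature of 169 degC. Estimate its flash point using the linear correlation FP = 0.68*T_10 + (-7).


FP = 0.68 * 169 + (-7) = 107.92

107.92 degC


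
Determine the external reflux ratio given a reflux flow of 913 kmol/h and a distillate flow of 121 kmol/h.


Reflux ratio definition: R = L / D (liquid returned / distillate withdrawn)
L = 913 kmol/h, D = 121 kmol/h
R = 913 / 121 = 7.545

7.545


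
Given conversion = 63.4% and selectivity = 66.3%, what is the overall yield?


Overall yield = conversion (%) * selectivity (%) / 100
Conversion = 63.4%, Selectivity = 66.3%
Y = 63.4 * 66.3 / 100
= 42.0342 %

42.0342 %


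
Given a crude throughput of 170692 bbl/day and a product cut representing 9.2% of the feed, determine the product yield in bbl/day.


Crude throughput = 170692 bbl/day
Fraction yield = 9.2%
yield = throughput * fraction / 100
yield = 170692 * 9.2 / 100 = 15703.664

15703.664 bbl/day


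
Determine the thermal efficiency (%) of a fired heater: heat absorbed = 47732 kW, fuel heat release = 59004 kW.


Furnace efficiency = Q_absorbed / Q_fuel * 100
= 47732 / 59004 * 100 = 80.90

80.90 %


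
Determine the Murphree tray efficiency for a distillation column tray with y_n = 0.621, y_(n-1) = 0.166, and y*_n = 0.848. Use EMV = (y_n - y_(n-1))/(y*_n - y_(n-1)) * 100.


Murphree vapor efficiency: EMV = (y_n - y_(n-1)) / (y*_n - y_(n-1)) * 100
EMV = (0.621 - 0.166) / (0.848 - 0.166) * 100 = 0.455 / 0.682 * 100 = 66.72

66.72 %


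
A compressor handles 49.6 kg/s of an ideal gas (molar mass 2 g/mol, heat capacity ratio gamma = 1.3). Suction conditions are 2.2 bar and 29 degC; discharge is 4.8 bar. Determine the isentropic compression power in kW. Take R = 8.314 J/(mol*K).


Isentropic work: W = m*(gamma/(gamma-1))*(R*T1/MW)*((P2/P1)^((gamma-1)/gamma) - 1)
T1 = 29 + 273.15 = 302.15 K
Pressure ratio = 4.8 / 2.2 = 2.18182
Exponent = (1.3 - 1)/1.3 = 0.230769
(P2/P1)^exp - 1 = 2.18182^0.230769 - 1 = 0.197261
W = 49.6 * 1.3 / 0.3 * 8.314 * 302.15 / 2 * 0.197261 = 53250

53250 kW


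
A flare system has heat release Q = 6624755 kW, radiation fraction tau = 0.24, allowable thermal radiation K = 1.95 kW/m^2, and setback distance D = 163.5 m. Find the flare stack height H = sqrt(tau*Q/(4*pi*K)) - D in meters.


tau*Q/(4*pi*K) = 0.24 * 6624755 / (4 * pi * 1.95) = 64883.8
sqrt(64883.8) = 254.723
H = 254.723 - 163.5 = 91.22

91.22 m


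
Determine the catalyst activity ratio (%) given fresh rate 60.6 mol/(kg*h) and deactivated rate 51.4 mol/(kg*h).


Activity (%) = (rate_used / rate_fresh) * 100
rate_used = 51.4, rate_fresh = 60.6
= (51.4 / 60.6) * 100
= 0.8482 * 100 = 84.82

84.82 %


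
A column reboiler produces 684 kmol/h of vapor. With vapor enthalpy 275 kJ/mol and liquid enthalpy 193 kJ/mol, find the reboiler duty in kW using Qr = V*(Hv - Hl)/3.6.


Qr = 684 * (275 - 193) / 3.6 = 684 * 82 / 3.6 = 15580

15580 kW


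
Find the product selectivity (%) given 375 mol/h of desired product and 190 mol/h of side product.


Selectivity = desired / (desired + undesired) * 100
Total products = 375 + 190 = 565 mol/h
S = 375 / 565 * 100
= 0.6637 * 100
= 66.37 %

66.37 %


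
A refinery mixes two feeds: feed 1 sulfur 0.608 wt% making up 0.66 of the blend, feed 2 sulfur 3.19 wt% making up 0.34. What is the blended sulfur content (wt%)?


Linear sulfur blending: S_blend = x1*S1 + x2*S2
Contribution 1: 0.66 * 0.608 = 0.40128 wt%
Contribution 2: 0.34 * 3.19 = 1.0846 wt%
S_blend = 0.40128 + 1.0846 = 1.48588

1.48588 wt%


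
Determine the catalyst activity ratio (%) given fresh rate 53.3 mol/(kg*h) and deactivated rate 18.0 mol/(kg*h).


Activity (%) = (rate_used / rate_fresh) * 100
rate_used = 18.0, rate_fresh = 53.3
= (18.0 / 53.3) * 100
= 0.3377 * 100 = 33.77

33.77 %


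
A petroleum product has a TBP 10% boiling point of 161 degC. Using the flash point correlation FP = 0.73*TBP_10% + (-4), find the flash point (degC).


FP = 0.73 * 161 + (-4) = 113.53

113.53 degC


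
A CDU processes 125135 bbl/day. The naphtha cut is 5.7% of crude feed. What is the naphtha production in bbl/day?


Crude throughput = 125135 bbl/day
Fraction yield = 5.7%
yield = throughput * fraction / 100
yield = 125135 * 5.7 / 100 = 7132.695

7132.695 bbl/day


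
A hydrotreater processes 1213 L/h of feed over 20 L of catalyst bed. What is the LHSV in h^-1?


LHSV = volumetric feed rate / catalyst volume
= 1213 L/h / 20 L
= 60.65 h^-1

60.65 h^-1


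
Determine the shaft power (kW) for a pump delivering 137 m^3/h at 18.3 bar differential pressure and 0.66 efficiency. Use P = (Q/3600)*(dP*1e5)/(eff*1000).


Q = 137 / 3600 = 0.0380556 m^3/s
P = 0.0380556 * (18.3 * 1e5) / 0.66 / 1000 = 105.5

105.5 kW


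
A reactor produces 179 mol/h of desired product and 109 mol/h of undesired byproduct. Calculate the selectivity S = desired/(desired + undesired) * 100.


Selectivity = desired / (desired + undesired) * 100
Total products = 179 + 109 = 288 mol/h
S = 179 / 288 * 100
= 0.6215 * 100
= 62.15 %

62.15 %


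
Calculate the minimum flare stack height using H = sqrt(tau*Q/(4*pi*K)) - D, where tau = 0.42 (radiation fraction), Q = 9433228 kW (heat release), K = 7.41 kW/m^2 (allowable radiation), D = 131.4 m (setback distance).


tau*Q/(4*pi*K) = 0.42 * 9433228 / (4 * pi * 7.41) = 42548.2
sqrt(42548.2) = 206.272
H = 206.272 - 131.4 = 74.87

74.87 m


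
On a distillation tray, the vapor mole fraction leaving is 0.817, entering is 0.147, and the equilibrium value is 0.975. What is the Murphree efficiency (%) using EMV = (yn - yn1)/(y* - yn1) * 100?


Murphree vapor efficiency: EMV = (y_n - y_(n-1)) / (y*_n - y_(n-1)) * 100
EMV = (0.817 - 0.147) / (0.975 - 0.147) * 100 = 0.67 / 0.828 * 100 = 80.92

80.92 %


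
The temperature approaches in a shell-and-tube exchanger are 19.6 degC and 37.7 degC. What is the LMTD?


LMTD = (dT1 - dT2) / ln(dT1/dT2)
= (19.6 - 37.7) / ln(19.6 / 37.7) = -18.1 / -0.654131 = 27.67

27.67 degC


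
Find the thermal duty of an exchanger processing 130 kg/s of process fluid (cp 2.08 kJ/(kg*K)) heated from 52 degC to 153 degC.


Q = m_dot * cp * delta_T
delta_T = 153 - 52 = 101 K
Q = 130 * 2.08 * 101
= 270.4 * 101
= 27310.4 kW

27310.4 kW


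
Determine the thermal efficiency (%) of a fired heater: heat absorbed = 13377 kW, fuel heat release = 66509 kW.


Furnace efficiency = Q_absorbed / Q_fuel * 100
= 13377 / 66509 * 100 = 20.11

20.11 %


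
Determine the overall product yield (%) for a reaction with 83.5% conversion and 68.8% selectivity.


Overall yield = conversion (%) * selectivity (%) / 100
Conversion = 83.5%, Selectivity = 68.8%
Y = 83.5 * 68.8 / 100
= 57.448 %

57.448 %


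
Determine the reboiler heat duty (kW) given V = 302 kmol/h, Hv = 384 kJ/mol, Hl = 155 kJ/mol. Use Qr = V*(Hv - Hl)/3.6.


Qr = 302 * (384 - 155) / 3.6 = 302 * 229 / 3.6 = 19210

19210 kW


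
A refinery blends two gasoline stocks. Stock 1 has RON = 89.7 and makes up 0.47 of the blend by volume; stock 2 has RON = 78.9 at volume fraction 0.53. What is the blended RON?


Linear blending: RON_blend = sum(vi * RONi)
Contribution 1: 0.47 * 89.7 = 42.159
Contribution 2: 0.53 * 78.9 = 41.817
RON_blend = 42.159 + 41.817 = 83.976

83.976


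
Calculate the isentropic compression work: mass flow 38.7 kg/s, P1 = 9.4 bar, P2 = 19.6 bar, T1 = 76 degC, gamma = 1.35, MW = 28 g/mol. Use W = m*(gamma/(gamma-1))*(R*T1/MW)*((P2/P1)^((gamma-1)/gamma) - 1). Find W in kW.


Isentropic work: W = m*(gamma/(gamma-1))*(R*T1/MW)*((P2/P1)^((gamma-1)/gamma) - 1)
T1 = 76 + 273.15 = 349.15 K
Pressure ratio = 19.6 / 9.4 = 2.08511
Exponent = (1.35 - 1)/1.35 = 0.259259
(P2/P1)^exp - 1 = 2.08511^0.259259 - 1 = 0.209865
W = 38.7 * 1.35 / 0.35 * 8.314 * 349.15 / 28 * 0.209865 = 3248

3248 kW


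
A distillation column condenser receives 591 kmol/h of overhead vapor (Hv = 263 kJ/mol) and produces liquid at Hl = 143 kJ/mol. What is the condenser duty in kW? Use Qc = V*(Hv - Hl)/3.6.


Qc = 591 * (263 - 143) / 3.6 = 591 * 120 / 3.6 = 19700

19700 kW


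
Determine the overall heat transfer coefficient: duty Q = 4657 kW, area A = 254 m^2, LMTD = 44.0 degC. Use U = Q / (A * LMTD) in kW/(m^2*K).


From Q = U*A*LMTD, U = Q / (A * LMTD)
U = 4657 / (254 * 44.0) = 4657 / 11176 = 0.4167

0.4167 kW/(m^2*K)


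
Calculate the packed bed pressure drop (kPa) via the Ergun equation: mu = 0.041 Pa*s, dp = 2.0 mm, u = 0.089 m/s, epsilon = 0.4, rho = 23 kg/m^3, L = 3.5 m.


dp = 2.0 mm = 0.002 m
Viscous term = 150*0.041*0.089*(1-0.4)^2 / (0.002^2*0.4^3) = 769711
Inertial term = 1.75*23*0.089^2*(1-0.4) / (0.002*0.4^3) = 1494.47
dP/L = 769711 + 1494.47 = 771205 Pa/m
dP = 771205 * 3.5 / 1000 = 2699 kPa

2699 kPa


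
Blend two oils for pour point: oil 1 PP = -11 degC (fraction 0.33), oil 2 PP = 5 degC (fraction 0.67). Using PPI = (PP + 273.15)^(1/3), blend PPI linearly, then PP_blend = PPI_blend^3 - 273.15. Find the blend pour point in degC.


PPI_1 = (-11 + 273.15)^(1/3) = 6.400049
PPI_2 = (5 + 273.15)^(1/3) = 6.527693
PPI_blend = 0.33 * 6.400049 + 0.67 * 6.527693 = 6.48557
PP_blend = 6.48557^3 - 273.15 = 272.8001 - 273.15 = -0.35

-0.35 degC


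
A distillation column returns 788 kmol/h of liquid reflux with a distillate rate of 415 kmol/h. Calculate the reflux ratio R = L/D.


Reflux ratio definition: R = L / D (liquid returned / distillate withdrawn)
L = 788 kmol/h, D = 415 kmol/h
R = 788 / 415 = 1.899

1.899


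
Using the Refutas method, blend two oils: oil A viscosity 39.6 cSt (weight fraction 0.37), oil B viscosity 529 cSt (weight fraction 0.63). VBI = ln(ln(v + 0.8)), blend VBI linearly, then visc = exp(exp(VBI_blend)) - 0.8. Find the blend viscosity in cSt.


Refutas method: VBN_i = 14.534*ln(ln(visc_i + 0.8)) + 10.975, blended linearly by mass fraction; since VBN is linear in VBI_i = ln(ln(visc_i + 0.8)) and the fractions sum to 1, blend VBI directly: visc = exp(exp(VBI_blend)) - 0.8
VBI_1 = ln(ln(39.6 + 0.8)) = 1.30802
VBI_2 = ln(ln(529 + 0.8)) = 1.83617
VBI_blend = 0.37 * 1.30802 + 0.63 * 1.83617 = 1.64075
visc_blend = exp(exp(1.64075)) - 0.8 = 173.2

173.2 cSt


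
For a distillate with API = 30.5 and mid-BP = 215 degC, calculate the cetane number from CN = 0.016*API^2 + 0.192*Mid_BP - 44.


CN = 0.016 * 30.5^2 + 0.192 * 215 - 44
CN = 14.884 + 41.28 - 44 = 12.164

12.164


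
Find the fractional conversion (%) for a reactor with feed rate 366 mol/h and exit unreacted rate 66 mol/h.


X = (F_in - F_out) / F_in * 100
Moles reacted = 366 - 66 = 300
X = 300 / 366 * 100
= 0.8197 * 100
= 81.97 %

81.97 %


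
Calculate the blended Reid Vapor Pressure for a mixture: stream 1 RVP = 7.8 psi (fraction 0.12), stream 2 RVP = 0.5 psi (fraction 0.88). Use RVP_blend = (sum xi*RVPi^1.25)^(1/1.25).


Chevron index: RVP_blend = (sum xi*RVPi^1.25)^(1/1.25)
RVP^1.25 terms: 0.12 * 7.8^1.25 + 0.88 * 0.5^1.25 = 1.93422
RVP_blend = 1.93422^(1/1.25) = 1.695

1.695 psi


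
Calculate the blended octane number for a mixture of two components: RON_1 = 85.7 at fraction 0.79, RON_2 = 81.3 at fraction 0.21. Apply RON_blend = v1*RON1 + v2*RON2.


Linear blending: RON_blend = sum(vi * RONi)
Contribution 1: 0.79 * 85.7 = 67.703
Contribution 2: 0.21 * 81.3 = 17.073
RON_blend = 67.703 + 17.073 = 84.776

84.776


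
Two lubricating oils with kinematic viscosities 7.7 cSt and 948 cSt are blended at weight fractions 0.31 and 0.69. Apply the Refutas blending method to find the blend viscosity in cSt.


Refutas method: VBN_i = 14.534*ln(ln(visc_i + 0.8)) + 10.975, blended linearly by mass fraction; since VBN is linear in VBI_i = ln(ln(visc_i + 0.8)) and the fractions sum to 1, blend VBI directly: visc = exp(exp(VBI_blend)) - 0.8
VBI_1 = ln(ln(7.7 + 0.8)) = 0.760837
VBI_2 = ln(ln(948 + 0.8)) = 1.92501
VBI_blend = 0.31 * 0.760837 + 0.69 * 1.92501 = 1.56412
visc_blend = exp(exp(1.56412)) - 0.8 = 118.1

118.1 cSt


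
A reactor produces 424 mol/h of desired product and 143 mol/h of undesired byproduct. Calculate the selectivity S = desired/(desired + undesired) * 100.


Selectivity = desired / (desired + undesired) * 100
Total products = 424 + 143 = 567 mol/h
S = 424 / 567 * 100
= 0.7478 * 100
= 74.78 %

74.78 %


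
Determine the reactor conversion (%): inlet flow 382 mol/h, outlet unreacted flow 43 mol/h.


X = (F_in - F_out) / F_in * 100
Moles reacted = 382 - 43 = 339
X = 339 / 382 * 100
= 0.8874 * 100
= 88.74 %

88.74 %


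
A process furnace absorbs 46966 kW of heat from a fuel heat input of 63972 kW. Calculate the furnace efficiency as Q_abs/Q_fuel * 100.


Furnace efficiency = Q_absorbed / Q_fuel * 100
= 46966 / 63972 * 100 = 73.42

73.42 %


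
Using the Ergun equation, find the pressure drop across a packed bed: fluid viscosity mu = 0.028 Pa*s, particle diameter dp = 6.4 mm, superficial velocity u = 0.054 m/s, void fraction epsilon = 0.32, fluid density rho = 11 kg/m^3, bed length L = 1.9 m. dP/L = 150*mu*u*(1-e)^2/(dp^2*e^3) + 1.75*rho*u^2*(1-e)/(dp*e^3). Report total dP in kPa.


dp = 6.4 mm = 0.0064 m
Viscous term = 150*0.028*0.054*(1-0.32)^2 / (0.0064^2*0.32^3) = 78136
Inertial term = 1.75*11*0.054^2*(1-0.32) / (0.0064*0.32^3) = 182.011
dP/L = 78136 + 182.011 = 78318 Pa/m
dP = 78318 * 1.9 / 1000 = 148.8 kPa

148.8 kPa


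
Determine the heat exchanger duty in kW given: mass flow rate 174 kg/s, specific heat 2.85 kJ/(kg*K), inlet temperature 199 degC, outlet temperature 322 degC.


Q = m_dot * cp * delta_T
delta_T = 322 - 199 = 123 K
Q = 174 * 2.85 * 123
= 495.9 * 123
= 60995.7 kW

60995.7 kW


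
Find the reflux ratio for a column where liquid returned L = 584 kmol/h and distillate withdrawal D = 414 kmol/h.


Reflux ratio definition: R = L / D (liquid returned / distillate withdrawn)
L = 584 kmol/h, D = 414 kmol/h
R = 584 / 414 = 1.411

1.411


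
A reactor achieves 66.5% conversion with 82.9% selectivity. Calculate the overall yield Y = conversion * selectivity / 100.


Overall yield = conversion (%) * selectivity (%) / 100
Conversion = 66.5%, Selectivity = 82.9%
Y = 66.5 * 82.9 / 100
= 55.1285 %

55.1285 %


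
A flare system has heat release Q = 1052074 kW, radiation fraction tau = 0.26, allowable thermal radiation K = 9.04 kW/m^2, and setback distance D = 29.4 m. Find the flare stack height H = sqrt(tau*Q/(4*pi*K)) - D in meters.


tau*Q/(4*pi*K) = 0.26 * 1052074 / (4 * pi * 9.04) = 2407.92
sqrt(2407.92) = 49.0706
H = 49.0706 - 29.4 = 19.67

19.67 m


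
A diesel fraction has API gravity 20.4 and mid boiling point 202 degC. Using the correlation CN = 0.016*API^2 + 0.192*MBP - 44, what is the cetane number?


CN = 0.016 * 20.4^2 + 0.192 * 202 - 44
CN = 6.65856 + 38.784 - 44 = 1.44256

1.44256


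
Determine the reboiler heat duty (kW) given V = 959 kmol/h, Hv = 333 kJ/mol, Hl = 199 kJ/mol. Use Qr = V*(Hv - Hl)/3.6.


Qr = 959 * (333 - 199) / 3.6 = 959 * 134 / 3.6 = 35700

35700 kW


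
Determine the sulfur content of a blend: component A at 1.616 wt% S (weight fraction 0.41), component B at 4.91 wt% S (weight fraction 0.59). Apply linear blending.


Linear sulfur blending: S_blend = x1*S1 + x2*S2
Contribution 1: 0.41 * 1.616 = 0.66256 wt%
Contribution 2: 0.59 * 4.91 = 2.8969 wt%
S_blend = 0.66256 + 2.8969 = 3.55946

3.55946 wt%


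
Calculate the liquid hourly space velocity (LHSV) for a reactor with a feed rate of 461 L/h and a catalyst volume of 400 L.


LHSV = volumetric feed rate / catalyst volume
= 461 L/h / 400 L
= 1.153 h^-1

1.153 h^-1


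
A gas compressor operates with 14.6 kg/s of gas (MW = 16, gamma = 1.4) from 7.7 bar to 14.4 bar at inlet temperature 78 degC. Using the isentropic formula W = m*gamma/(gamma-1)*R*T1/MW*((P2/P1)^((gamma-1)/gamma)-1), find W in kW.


Isentropic work: W = m*(gamma/(gamma-1))*(R*T1/MW)*((P2/P1)^((gamma-1)/gamma) - 1)
T1 = 78 + 273.15 = 351.15 K
Pressure ratio = 14.4 / 7.7 = 1.87013
Exponent = (1.4 - 1)/1.4 = 0.285714
(P2/P1)^exp - 1 = 1.87013^0.285714 - 1 = 0.195852
W = 14.6 * 1.4 / 0.4 * 8.314 * 351.15 / 16 * 0.195852 = 1826

1826 kW


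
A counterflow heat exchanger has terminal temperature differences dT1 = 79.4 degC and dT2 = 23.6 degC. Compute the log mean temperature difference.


LMTD = (dT1 - dT2) / ln(dT1/dT2)
= (79.4 - 23.6) / ln(79.4 / 23.6) = 55.8 / 1.21325 = 45.99

45.99 degC


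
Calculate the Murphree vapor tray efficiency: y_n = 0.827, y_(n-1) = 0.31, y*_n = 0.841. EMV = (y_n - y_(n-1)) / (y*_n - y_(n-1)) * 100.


Murphree vapor efficiency: EMV = (y_n - y_(n-1)) / (y*_n - y_(n-1)) * 100
EMV = (0.827 - 0.31) / (0.841 - 0.31) * 100 = 0.517 / 0.531 * 100 = 97.36

97.36 %


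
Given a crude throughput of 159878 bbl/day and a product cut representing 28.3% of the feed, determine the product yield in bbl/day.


Crude throughput = 159878 bbl/day
Fraction yield = 28.3%
yield = throughput * fraction / 100
yield = 159878 * 28.3 / 100 = 45245.474

45245.474 bbl/day


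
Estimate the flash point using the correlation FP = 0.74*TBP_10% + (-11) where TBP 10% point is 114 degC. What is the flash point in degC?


FP = 0.74 * 114 + (-11) = 73.36

73.36 degC


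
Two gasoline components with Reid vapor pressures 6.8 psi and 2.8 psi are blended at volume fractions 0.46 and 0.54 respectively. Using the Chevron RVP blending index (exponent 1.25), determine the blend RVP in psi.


Chevron index: RVP_blend = (sum xi*RVPi^1.25)^(1/1.25)
RVP^1.25 terms: 0.46 * 6.8^1.25 + 0.54 * 2.8^1.25 = 7.00707
RVP_blend = 7.00707^(1/1.25) = 4.747

4.747 psi


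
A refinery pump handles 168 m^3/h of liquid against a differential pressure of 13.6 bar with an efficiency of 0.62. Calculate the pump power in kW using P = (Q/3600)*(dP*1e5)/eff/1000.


Q = 168 / 3600 = 0.0466667 m^3/s
P = 0.0466667 * (13.6 * 1e5) / 0.62 / 1000 = 102.4

102.4 kW


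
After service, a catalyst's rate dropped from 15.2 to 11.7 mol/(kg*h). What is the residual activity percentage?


Activity (%) = (rate_used / rate_fresh) * 100
rate_used = 11.7, rate_fresh = 15.2
= (11.7 / 15.2) * 100
= 0.7697 * 100 = 76.97

76.97 %


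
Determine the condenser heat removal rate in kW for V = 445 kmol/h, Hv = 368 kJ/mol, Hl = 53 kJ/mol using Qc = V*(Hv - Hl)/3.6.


Qc = 445 * (368 - 53) / 3.6 = 445 * 315 / 3.6 = 38940

38940 kW


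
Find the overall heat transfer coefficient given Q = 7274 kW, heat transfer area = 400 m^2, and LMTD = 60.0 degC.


From Q = U*A*LMTD, U = Q / (A * LMTD)
U = 7274 / (400 * 60.0) = 7274 / 24000 = 0.3031

0.3031 kW/(m^2*K)


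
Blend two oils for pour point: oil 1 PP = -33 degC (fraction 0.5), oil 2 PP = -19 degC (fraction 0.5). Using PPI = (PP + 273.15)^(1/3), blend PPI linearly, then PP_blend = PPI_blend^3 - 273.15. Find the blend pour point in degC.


PPI_1 = (-33 + 273.15)^(1/3) = 6.215759
PPI_2 = (-19 + 273.15)^(1/3) = 6.334272
PPI_blend = 0.5 * 6.215759 + 0.5 * 6.334272 = 6.275016
PP_blend = 6.275016^3 - 273.15 = 247.0839 - 273.15 = -26.07

-26.07 degC


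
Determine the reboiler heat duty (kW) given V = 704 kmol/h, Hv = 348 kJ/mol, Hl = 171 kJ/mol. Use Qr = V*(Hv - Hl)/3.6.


Qr = 704 * (348 - 171) / 3.6 = 704 * 177 / 3.6 = 34610

34610 kW


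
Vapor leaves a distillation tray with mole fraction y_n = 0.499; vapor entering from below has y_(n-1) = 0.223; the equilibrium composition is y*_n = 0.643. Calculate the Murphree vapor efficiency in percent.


Murphree vapor efficiency: EMV = (y_n - y_(n-1)) / (y*_n - y_(n-1)) * 100
EMV = (0.499 - 0.223) / (0.643 - 0.223) * 100 = 0.276 / 0.42 * 100 = 65.71

65.71 %


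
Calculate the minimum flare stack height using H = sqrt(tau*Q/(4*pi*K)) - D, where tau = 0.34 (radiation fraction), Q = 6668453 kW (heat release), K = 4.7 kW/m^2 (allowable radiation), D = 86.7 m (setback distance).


tau*Q/(4*pi*K) = 0.34 * 6668453 / (4 * pi * 4.7) = 38388.1
sqrt(38388.1) = 195.929
H = 195.929 - 86.7 = 109.2

109.2 m


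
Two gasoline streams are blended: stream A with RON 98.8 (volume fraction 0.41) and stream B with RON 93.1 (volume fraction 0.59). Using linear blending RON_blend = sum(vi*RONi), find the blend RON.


Linear blending: RON_blend = sum(vi * RONi)
Contribution 1: 0.41 * 98.8 = 40.508
Contribution 2: 0.59 * 93.1 = 54.929
RON_blend = 40.508 + 54.929 = 95.437

95.437


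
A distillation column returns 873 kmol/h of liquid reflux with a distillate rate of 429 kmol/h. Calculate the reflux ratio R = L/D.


Reflux ratio definition: R = L / D (liquid returned / distillate withdrawn)
L = 873 kmol/h, D = 429 kmol/h
R = 873 / 429 = 2.035

2.035


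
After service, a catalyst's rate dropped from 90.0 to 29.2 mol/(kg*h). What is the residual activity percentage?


Activity (%) = (rate_used / rate_fresh) * 100
rate_used = 29.2, rate_fresh = 90.0
= (29.2 / 90.0) * 100
= 0.3244 * 100 = 32.44

32.44 %


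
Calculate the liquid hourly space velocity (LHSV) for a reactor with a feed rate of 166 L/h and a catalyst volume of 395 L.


LHSV = volumetric feed rate / catalyst volume
= 166 L/h / 395 L
= 0.4203 h^-1

0.4203 h^-1


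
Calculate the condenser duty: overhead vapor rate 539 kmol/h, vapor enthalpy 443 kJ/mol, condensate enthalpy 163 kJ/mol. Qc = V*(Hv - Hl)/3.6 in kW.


Qc = 539 * (443 - 163) / 3.6 = 539 * 280 / 3.6 = 41920

41920 kW


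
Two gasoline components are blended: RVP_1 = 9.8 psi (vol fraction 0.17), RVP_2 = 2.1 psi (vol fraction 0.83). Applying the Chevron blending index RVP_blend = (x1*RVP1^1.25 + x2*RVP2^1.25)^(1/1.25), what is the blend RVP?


Chevron index: RVP_blend = (sum xi*RVPi^1.25)^(1/1.25)
RVP^1.25 terms: 0.17 * 9.8^1.25 + 0.83 * 2.1^1.25 = 5.04591
RVP_blend = 5.04591^(1/1.25) = 3.650

3.650 psi


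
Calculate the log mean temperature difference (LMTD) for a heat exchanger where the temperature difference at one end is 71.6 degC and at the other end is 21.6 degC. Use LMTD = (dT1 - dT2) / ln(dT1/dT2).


LMTD = (dT1 - dT2) / ln(dT1/dT2)
= (71.6 - 21.6) / ln(71.6 / 21.6) = 50 / 1.1984 = 41.72

41.72 degC


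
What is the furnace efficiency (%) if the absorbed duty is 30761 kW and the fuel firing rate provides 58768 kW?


Furnace efficiency = Q_absorbed / Q_fuel * 100
= 30761 / 58768 * 100 = 52.34

52.34 %


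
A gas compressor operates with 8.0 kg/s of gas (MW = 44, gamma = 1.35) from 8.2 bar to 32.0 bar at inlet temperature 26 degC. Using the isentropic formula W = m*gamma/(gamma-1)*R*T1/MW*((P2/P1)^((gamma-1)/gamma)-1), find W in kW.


Isentropic work: W = m*(gamma/(gamma-1))*(R*T1/MW)*((P2/P1)^((gamma-1)/gamma) - 1)
T1 = 26 + 273.15 = 299.15 K
Pressure ratio = 32.0 / 8.2 = 3.90244
Exponent = (1.35 - 1)/1.35 = 0.259259
(P2/P1)^exp - 1 = 3.90244^0.259259 - 1 = 0.423342
W = 8.0 * 1.35 / 0.35 * 8.314 * 299.15 / 44 * 0.423342 = 738.4

738.4 kW
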